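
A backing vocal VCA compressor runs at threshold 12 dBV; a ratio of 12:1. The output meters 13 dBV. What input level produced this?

24 dBV

Post-compression overshoot = 13 − 12 = 1 dB.
Undo the ratio: input overshoot = 1 × 12 = 12 dB, giving input = 24 dBV.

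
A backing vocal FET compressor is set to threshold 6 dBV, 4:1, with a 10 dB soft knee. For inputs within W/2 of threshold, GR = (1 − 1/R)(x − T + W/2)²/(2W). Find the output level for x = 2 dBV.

1.9625 dBV

x − T + W/2 = 2 − 6 + 5 = 1.
GR = (1 − 1/4) × 1² / 20 = 0.75 × 1 / 20 = 0.0375 dB.
Output = 2 − 0.0375 = 1.9625 dBV.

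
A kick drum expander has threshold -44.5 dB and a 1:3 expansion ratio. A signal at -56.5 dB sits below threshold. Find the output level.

Below threshold, a 1:3 expander applies gain = (3−1)×(T − x) of attenuation.
(3−1) × 12 = 24 dB, so output = -56.5 − 24 = -80.5 dB.

-80.5 dB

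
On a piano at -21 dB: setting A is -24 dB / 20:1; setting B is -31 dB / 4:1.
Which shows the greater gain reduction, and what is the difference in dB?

B, by 4.65 dB

A: 3 dB over, compressed to 0.15 dB over, so 2.85 dB of GR.
B: 10 dB over, compressed to 2.5 dB over, so 7.5 dB of GR.
B reduces 4.65 dB more.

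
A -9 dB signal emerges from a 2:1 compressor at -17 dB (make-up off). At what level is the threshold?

Input is 16 dB above T (since output overshoot × R = input overshoot: (-17 − T)·2 = -9 − T gives T = -25 dB).
Check: -25 + (-9 − (-25))/2 = -25 + 8 = -17 dB. ✓

-25 dB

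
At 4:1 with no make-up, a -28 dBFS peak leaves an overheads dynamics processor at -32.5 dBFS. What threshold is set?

-34 dBFS

Input is 6 dB above T (since output overshoot × R = input overshoot: (-32.5 − T)·4 = -28 − T gives T = -34 dBFS).
Check: -34 + (-28 − (-34))/4 = -34 + 1.5 = -32.5 dBFS. ✓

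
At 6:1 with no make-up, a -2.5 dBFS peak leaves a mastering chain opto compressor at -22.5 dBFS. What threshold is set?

-26.5 dBFS

Gain reduction = -2.5 − (-22.5) = 20 dB; output overshoot = GR / (R − 1) = 20 / 5 = 4 dB.
Threshold = output − output overshoot = -22.5 − 4 = -26.5 dBFS.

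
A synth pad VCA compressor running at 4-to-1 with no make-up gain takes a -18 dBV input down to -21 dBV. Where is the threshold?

-22 dBV

Let T be the threshold. Output overshoot = (input overshoot)/R, so -21 − T = (-18 − T)/4.
4·(-21 − T) = -18 − T → 3·T = -84 − (-18) = -66.
T = -66/3 = -22 dBV.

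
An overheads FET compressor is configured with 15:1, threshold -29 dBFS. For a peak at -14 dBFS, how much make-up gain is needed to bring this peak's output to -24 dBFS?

Overshoot 15 dB → 15/15 = 1 dB after compression, so the compressed level is -29 + 1 = -28 dBFS.
Make-up = target − compressed = -24 − (-28) = 4 dB.

4 dB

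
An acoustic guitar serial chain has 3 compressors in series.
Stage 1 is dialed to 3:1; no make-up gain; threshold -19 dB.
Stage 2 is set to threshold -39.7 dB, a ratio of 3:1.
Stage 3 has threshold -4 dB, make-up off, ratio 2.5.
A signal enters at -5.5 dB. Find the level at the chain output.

-31.3 dB

Stage 1: overshoot 13.5 dB → 13.5/3 = 4.5 dB → -14.5 dB.
Stage 2: 25.2 dB above -39.7 dB, reduced 3:1 to 8.4 dB above → -31.3 dB.
Stage 3: -31.3 dB ≤ -4 dB, so stage 3 doesn't engage; output -31.3 dB.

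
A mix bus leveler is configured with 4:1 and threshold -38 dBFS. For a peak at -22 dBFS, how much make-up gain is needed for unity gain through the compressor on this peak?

The peak compresses to -38 + 16/4 = -34 dBFS.
To reach -22 dBFS requires -22 − (-34) = 12 dB of make-up.

12 dB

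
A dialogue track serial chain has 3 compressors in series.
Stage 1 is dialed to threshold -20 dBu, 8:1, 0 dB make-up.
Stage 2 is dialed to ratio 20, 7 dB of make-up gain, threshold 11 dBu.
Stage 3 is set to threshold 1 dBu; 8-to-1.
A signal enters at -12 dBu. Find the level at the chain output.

Stage 1: 8 dB above -20 dBu, reduced 8:1 to 1 dB above → -19 dBu.
Stage 2: below threshold (-19 ≤ 11); passes unchanged; make-up brings it to -12 dBu.
Stage 3: -12 dBu is at or below the 1 dBu threshold — no compression; output -12 dBu.

-12 dBu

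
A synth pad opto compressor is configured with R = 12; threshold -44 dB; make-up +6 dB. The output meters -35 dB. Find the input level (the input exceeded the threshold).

-8 dB

Remove make-up: -35 − 6 = -41 dB.
That's 3 dB above the -44 dB threshold.
Before 12:1 compression the overshoot was 3 × 12 = 36 dB, so input = -44 + 36 = -8 dB.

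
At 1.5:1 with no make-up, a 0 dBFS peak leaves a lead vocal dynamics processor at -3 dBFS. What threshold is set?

Let T be the threshold. Output overshoot = (input overshoot)/R, so -3 − T = (0 − T)/1.5.
1.5·(-3 − T) = 0 − T → 0.5·T = -4.5 − 0 = -4.5.
T = -4.5/0.5 = -9 dBFS.

-9 dBFS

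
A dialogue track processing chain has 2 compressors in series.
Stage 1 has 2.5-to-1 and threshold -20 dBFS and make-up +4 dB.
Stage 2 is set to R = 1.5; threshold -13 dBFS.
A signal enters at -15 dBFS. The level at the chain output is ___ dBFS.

Stage 1: overshoot 5 dB → 5/2.5 = 2 dB → -18 dBFS; +4 dB make-up → -14 dBFS.
Stage 2: below threshold (-14 ≤ -13); passes unchanged; output -14 dBFS.

-14 dBFS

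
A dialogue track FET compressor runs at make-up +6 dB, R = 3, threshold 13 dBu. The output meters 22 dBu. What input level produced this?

Stripping the +6 dB make-up gives 16 dBu at the gain stage.
Post-compression overshoot = 16 − 13 = 3 dB.
Before 3:1 compression the overshoot was 3 × 3 = 9 dB, so input = 13 + 9 = 22 dBu.

22 dBu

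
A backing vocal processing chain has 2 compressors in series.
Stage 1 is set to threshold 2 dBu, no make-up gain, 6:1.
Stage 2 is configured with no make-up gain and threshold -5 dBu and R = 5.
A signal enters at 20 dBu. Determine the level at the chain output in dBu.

Stage 1: overshoot 18 dB → 18/6 = 3 dB → 5 dBu.
Stage 2: 5 dBu is 10 dB over -5 dBu; at 5:1 that becomes 2 dB over, giving -3 dBu.

-3 dBu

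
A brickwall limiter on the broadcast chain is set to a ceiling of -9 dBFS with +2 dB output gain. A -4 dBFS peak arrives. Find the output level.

A brickwall limiter is an ∞:1 compressor: any input above the ceiling is clamped to -9 dBFS.
Output gain then adds 2 dB: -9 + 2 = -7 dBFS.

-7 dBFS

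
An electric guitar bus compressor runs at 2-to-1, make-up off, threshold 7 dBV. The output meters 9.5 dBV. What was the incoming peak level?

The compressed level sits 9.5 − 7 = 2.5 dB over threshold.
Undo the ratio: input overshoot = 2.5 × 2 = 5 dB, giving input = 12 dBV.

12 dBV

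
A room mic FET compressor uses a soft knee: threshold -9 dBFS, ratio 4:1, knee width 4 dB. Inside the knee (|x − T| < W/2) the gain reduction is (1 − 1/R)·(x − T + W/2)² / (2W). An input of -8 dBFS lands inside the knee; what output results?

x − T + W/2 = -8 − (-9) + 2 = 3.
GR = (1 − 1/4) × 3² / 8 = 0.75 × 9 / 8 = 0.84375 dB.
Output = -8 − 0.84375 = -8.84375 dBFS.

-8.84375 dBFS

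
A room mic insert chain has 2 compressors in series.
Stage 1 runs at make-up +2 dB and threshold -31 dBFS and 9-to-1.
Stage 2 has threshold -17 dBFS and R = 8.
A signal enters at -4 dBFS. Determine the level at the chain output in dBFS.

-26 dBFS

Stage 1: -4 dBFS is 27 dB over -31 dBFS; at 9:1 that becomes 3 dB over, giving -28 dBFS; +2 dB make-up → -26 dBFS.
Stage 2: -26 dBFS is at or below the -17 dBFS threshold — no compression; output -26 dBFS.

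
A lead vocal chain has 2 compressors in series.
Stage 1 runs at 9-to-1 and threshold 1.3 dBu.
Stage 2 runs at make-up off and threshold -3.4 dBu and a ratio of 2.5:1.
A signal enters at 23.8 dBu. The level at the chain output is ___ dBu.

-0.52 dBu

Stage 1: overshoot 22.5 dB → 22.5/9 = 2.5 dB → 3.8 dBu.
Stage 2: overshoot 7.2 dB → 7.2/2.5 = 2.88 dB → -0.52 dBu.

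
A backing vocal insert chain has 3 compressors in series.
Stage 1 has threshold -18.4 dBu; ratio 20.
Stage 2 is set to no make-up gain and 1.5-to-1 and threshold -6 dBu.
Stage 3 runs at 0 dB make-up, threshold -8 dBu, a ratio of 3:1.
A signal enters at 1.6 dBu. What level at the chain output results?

Stage 1: overshoot 20 dB → 20/20 = 1 dB → -17.4 dBu.
Stage 2: -17.4 dBu is at or below the -6 dBu threshold — no compression; output -17.4 dBu.
Stage 3: below threshold (-17.4 ≤ -8); passes unchanged; output -17.4 dBu.

-17.4 dBu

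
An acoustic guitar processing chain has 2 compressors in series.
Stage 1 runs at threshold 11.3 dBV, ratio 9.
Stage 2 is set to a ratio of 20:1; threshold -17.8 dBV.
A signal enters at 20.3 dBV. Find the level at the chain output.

-16.295 dBV

Stage 1: 9 dB above 11.3 dBV, reduced 9:1 to 1 dB above → 12.3 dBV.
Stage 2: overshoot 30.1 dB → 30.1/20 = 1.505 dB → -16.295 dBV.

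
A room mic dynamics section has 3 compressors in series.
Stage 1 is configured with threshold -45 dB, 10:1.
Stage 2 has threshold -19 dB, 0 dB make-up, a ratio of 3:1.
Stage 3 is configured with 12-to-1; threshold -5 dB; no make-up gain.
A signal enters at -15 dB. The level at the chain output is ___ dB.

-42 dB

Stage 1: overshoot 30 dB → 30/10 = 3 dB → -42 dB.
Stage 2: -42 dB is at or below the -19 dB threshold — no compression; output -42 dB.
Stage 3: -42 dB is at or below the -5 dB threshold — no compression; output -42 dB.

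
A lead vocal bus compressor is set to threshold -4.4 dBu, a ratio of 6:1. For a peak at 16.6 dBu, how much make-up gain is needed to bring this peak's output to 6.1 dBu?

Overshoot 21 dB → 21/6 = 3.5 dB after compression, so the compressed level is -4.4 + 3.5 = -0.9 dBu.
Make-up = target − compressed = 6.1 − (-0.9) = 7 dB.

7 dB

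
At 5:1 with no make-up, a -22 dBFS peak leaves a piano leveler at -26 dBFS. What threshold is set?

Let T be the threshold. Output overshoot = (input overshoot)/R, so -26 − T = (-22 − T)/5.
5·(-26 − T) = -22 − T → 4·T = -130 − (-22) = -108.
T = -108/4 = -27 dBFS.

-27 dBFS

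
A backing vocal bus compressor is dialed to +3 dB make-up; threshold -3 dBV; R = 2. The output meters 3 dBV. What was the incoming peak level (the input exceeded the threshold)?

Stripping the +3 dB make-up gives 0 dBV at the gain stage.
Post-compression overshoot = 0 − (-3) = 3 dB.
Before 2:1 compression the overshoot was 3 × 2 = 6 dB, so input = -3 + 6 = 3 dBV.

3 dBV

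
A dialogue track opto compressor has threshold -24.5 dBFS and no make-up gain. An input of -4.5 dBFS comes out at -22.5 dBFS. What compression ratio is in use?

10:1

Input overshoot = -4.5 − (-24.5) = 20 dB; output overshoot = -22.5 − (-24.5) = 2 dB.
Ratio = 20 / 2 = 10.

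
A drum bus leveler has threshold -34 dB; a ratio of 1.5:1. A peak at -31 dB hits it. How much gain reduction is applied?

1 dB

Overshoot = -31 − (-34) = 3 dB.
After 1.5:1 compression the overshoot becomes 3/1.5 = 2 dB.
So the signal is attenuated by 3 − 2 = 1 dB.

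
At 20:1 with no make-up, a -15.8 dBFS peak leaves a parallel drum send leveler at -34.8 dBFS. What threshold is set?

-35.8 dBFS

Gain reduction = -15.8 − (-34.8) = 19 dB; output overshoot = GR / (R − 1) = 19 / 19 = 1 dB.
Threshold = output − output overshoot = -34.8 − 1 = -35.8 dBFS.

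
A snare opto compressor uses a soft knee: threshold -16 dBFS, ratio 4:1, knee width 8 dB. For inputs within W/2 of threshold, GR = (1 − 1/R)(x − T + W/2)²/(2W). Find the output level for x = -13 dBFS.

x − T + W/2 = -13 − (-16) + 4 = 7.
GR = (1 − 1/4) × 7² / 16 = 0.75 × 49 / 16 = 2.296875 dB.
Output = -13 − 2.296875 = -15.296875 dBFS.

-15.296875 dBFS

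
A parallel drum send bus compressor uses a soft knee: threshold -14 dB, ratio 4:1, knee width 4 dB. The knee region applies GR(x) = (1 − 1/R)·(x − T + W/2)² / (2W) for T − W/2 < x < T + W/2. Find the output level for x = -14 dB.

-14.375 dB

x − T + W/2 = -14 − (-14) + 2 = 2.
GR = (1 − 1/4) × 2² / 8 = 0.75 × 4 / 8 = 0.375 dB.
Output = -14 − 0.375 = -14.375 dB.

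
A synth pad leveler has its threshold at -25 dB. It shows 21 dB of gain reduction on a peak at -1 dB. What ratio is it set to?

8:1

Input overshoot = -1 − (-25) = 24 dB.
Output overshoot = 24 − 21 = 3 dB.
Ratio = input overshoot / output overshoot = 24 / 3 = 8.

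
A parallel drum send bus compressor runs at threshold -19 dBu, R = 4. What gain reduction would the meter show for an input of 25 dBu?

33 dB

Overshoot = 25 − (-19) = 44 dB.
After 4:1 compression the overshoot becomes 44/4 = 11 dB.
So the signal is attenuated by 44 − 11 = 33 dB.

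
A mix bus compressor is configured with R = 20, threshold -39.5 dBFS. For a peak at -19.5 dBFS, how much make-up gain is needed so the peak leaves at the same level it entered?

Without make-up, output = threshold + overshoot/20 = -39.5 + 1 = -38.5 dBFS.
Gap to target: 19 dB.

19 dB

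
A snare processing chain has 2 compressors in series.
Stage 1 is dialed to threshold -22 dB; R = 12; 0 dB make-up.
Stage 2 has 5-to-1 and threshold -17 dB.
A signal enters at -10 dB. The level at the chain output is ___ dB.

-21 dB

Stage 1: 12 dB above -22 dB, reduced 12:1 to 1 dB above → -21 dB.
Stage 2: -21 dB is at or below the -17 dB threshold — no compression; output -21 dB.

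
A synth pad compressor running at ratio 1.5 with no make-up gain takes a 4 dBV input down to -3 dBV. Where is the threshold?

Gain reduction = 4 − (-3) = 7 dB; output overshoot = GR / (R − 1) = 7 / 0.5 = 14 dB.
Threshold = output − output overshoot = -3 − 14 = -17 dBV.

-17 dBV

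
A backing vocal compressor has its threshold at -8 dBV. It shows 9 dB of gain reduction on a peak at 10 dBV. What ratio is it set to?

Input overshoot = 10 − (-8) = 18 dB.
Output overshoot = 18 − 9 = 9 dB.
Ratio = input overshoot / output overshoot = 18 / 9 = 2.

2:1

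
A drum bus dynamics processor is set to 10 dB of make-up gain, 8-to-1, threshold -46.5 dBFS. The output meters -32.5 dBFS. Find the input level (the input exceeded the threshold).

-14.5 dBFS

Before make-up, the level was -32.5 − 10 = -42.5 dBFS.
Post-compression overshoot = -42.5 − (-46.5) = 4 dB.
Input overshoot = R × output overshoot = 32 dB → input = -46.5 + 32 = -14.5 dBFS.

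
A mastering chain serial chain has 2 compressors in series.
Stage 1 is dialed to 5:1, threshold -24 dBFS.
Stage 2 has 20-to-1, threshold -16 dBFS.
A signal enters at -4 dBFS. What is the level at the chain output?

-20 dBFS

Stage 1: -4 dBFS is 20 dB over -24 dBFS; at 5:1 that becomes 4 dB over, giving -20 dBFS.
Stage 2: below threshold (-20 ≤ -16); passes unchanged; output -20 dBFS.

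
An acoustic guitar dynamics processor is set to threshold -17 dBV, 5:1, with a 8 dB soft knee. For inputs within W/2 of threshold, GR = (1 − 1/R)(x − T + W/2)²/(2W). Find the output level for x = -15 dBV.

-16.8 dBV

x − T + W/2 = -15 − (-17) + 4 = 6.
GR = (1 − 1/5) × 6² / 16 = 0.8 × 36 / 16 = 1.8 dB.
Output = -15 − 1.8 = -16.8 dBV.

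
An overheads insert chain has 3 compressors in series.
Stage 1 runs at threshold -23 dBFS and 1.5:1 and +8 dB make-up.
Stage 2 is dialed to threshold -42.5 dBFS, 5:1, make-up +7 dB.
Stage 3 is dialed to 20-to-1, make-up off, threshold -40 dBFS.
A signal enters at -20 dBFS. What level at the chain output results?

Stage 1: -20 dBFS is 3 dB over -23 dBFS; at 1.5:1 that becomes 2 dB over, giving -21 dBFS; +8 dB make-up → -13 dBFS.
Stage 2: 29.5 dB above -42.5 dBFS, reduced 5:1 to 5.9 dB above → -36.6 dBFS; +7 dB make-up → -29.6 dBFS.
Stage 3: 10.4 dB above -40 dBFS, reduced 20:1 to 0.52 dB above → -39.48 dBFS.

-39.48 dBFS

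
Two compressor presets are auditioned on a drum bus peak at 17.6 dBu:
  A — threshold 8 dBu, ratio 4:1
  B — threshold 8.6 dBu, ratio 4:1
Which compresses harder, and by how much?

A: GR = 9.6 − 9.6/4 = 7.2 dB.
B: GR = 9 − 9/4 = 6.75 dB.
Difference: 0.45 dB in favour of A.

A, by 0.45 dB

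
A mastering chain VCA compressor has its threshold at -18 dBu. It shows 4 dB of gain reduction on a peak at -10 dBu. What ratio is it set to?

2:1

Input overshoot = -10 − (-18) = 8 dB.
Output overshoot = 8 − 4 = 4 dB.
Ratio = input overshoot / output overshoot = 8 / 4 = 2.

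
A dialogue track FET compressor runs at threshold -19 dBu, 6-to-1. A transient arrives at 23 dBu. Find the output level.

-12 dBu

Overshoot: 23 − (-19) = 42 dB.
The 42 dB excess becomes 7 dB after 6:1 reduction.
Output = -19 + 7 = -12 dBu.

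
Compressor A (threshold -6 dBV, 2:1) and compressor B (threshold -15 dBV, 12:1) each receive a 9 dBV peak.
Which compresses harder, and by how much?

B, by 14.5 dB

A: overshoot 15 dB → output overshoot 7.5 dB → GR 7.5 dB.
B: overshoot 24 dB → output overshoot 2 dB → GR 22 dB.
Difference: 14.5 dB in favour of B.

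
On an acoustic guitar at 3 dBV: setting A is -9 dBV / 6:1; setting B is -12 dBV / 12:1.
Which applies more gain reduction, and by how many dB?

A: overshoot 12 dB → output overshoot 2 dB → GR 10 dB.
B: overshoot 15 dB → output overshoot 1.25 dB → GR 13.75 dB.
Difference: 3.75 dB in favour of B.

B, by 3.75 dB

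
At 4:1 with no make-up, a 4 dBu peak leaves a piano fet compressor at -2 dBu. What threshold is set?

-4 dBu

Input is 8 dB above T (since output overshoot × R = input overshoot: (-2 − T)·4 = 4 − T gives T = -4 dBu).
Check: -4 + (4 − (-4))/4 = -4 + 2 = -2 dBu. ✓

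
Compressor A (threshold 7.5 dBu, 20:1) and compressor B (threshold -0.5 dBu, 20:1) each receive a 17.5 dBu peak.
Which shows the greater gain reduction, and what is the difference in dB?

B, by 7.6 dB

A: overshoot 10 dB → output overshoot 0.5 dB → GR 9.5 dB.
B: overshoot 18 dB → output overshoot 0.9 dB → GR 17.1 dB.
Difference: 7.6 dB in favour of B.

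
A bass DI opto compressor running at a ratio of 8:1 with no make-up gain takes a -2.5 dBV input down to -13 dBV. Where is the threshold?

Input is 12 dB above T (since output overshoot × R = input overshoot: (-13 − T)·8 = -2.5 − T gives T = -14.5 dBV).
Check: -14.5 + (-2.5 − (-14.5))/8 = -14.5 + 1.5 = -13 dBV. ✓

-14.5 dBV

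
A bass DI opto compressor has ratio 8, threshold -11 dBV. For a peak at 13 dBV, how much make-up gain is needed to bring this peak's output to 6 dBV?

Without make-up, output = threshold + overshoot/8 = -11 + 3 = -8 dBV.
Gap to target: 14 dB.

14 dB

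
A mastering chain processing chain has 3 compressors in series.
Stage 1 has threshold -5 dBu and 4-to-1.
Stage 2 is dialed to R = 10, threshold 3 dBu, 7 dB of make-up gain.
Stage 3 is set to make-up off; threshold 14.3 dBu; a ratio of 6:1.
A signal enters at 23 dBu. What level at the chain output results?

9 dBu

Stage 1: overshoot 28 dB → 28/4 = 7 dB → 2 dBu.
Stage 2: below threshold (2 ≤ 3); passes unchanged; make-up brings it to 9 dBu.
Stage 3: 9 dBu is at or below the 14.3 dBu threshold — no compression; output 9 dBu.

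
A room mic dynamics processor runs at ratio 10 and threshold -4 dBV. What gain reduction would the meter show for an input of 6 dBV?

Overshoot = 6 − (-4) = 10 dB.
After 10:1 compression the overshoot becomes 10/10 = 1 dB.
Gain reduction = 10 − 1 = 9 dB.

9 dB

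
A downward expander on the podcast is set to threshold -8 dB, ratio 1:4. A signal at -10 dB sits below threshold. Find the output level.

-16 dB

Below threshold, a 1:4 expander applies gain = (4−1)×(T − x) of attenuation.
(4−1) × 2 = 6 dB, so output = -10 − 6 = -16 dB.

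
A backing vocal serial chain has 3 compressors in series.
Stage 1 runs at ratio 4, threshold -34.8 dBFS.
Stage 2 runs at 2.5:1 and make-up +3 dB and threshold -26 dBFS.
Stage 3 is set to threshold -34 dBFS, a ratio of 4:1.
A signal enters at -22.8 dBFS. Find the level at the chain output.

Stage 1: 12 dB above -34.8 dBFS, reduced 4:1 to 3 dB above → -31.8 dBFS.
Stage 2: -31.8 dBFS is at or below the -26 dBFS threshold — no compression; make-up brings it to -28.8 dBFS.
Stage 3: overshoot 5.2 dB → 5.2/4 = 1.3 dB → -32.7 dBFS.

-32.7 dBFS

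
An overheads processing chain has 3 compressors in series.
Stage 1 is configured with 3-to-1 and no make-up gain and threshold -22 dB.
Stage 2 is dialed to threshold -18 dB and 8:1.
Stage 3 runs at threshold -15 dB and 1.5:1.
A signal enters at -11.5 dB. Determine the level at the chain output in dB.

Stage 1: 10.5 dB above -22 dB, reduced 3:1 to 3.5 dB above → -18.5 dB.
Stage 2: -18.5 dB is at or below the -18 dB threshold — no compression; output -18.5 dB.
Stage 3: -18.5 dB ≤ -15 dB, so stage 3 doesn't engage; output -18.5 dB.

-18.5 dB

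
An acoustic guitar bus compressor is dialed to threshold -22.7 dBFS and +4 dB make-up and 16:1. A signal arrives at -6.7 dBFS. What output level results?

Overshoot: -6.7 − (-22.7) = 16 dB.
16:1 compression reduces that to 16/16 = 1 dB over.
So the level is -22.7 + 1 = -21.7 dBFS; make-up adds 4 dB, giving -17.7 dBFS.

-17.7 dBFS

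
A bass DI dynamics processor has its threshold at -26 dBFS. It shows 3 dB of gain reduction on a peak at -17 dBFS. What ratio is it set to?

Input overshoot = -17 − (-26) = 9 dB.
Output overshoot = 9 − 3 = 6 dB.
Ratio = input overshoot / output overshoot = 9 / 6 = 1.5.

1.5:1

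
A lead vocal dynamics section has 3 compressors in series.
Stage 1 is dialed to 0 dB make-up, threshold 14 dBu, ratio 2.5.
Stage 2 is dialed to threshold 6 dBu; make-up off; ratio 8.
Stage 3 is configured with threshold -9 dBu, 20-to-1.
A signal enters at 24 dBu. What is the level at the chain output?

-8.175 dBu

Stage 1: 10 dB above 14 dBu, reduced 2.5:1 to 4 dB above → 18 dBu.
Stage 2: 12 dB above 6 dBu, reduced 8:1 to 1.5 dB above → 7.5 dBu.
Stage 3: 16.5 dB above -9 dBu, reduced 20:1 to 0.825 dB above → -8.175 dBu.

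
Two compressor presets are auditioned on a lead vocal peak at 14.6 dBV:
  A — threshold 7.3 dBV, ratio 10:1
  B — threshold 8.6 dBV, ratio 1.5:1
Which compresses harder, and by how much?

A: GR = 7.3 − 7.3/10 = 6.57 dB.
B: GR = 6 − 6/1.5 = 2 dB.
A applies 4.57 dB more gain reduction.

A, by 4.57 dB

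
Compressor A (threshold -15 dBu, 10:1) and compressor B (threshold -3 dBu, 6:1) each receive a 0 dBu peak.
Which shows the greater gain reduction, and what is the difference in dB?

A: 15 dB over, compressed to 1.5 dB over, so 13.5 dB of GR.
B: 3 dB over, compressed to 0.5 dB over, so 2.5 dB of GR.
A reduces 11 dB more.

A, by 11 dB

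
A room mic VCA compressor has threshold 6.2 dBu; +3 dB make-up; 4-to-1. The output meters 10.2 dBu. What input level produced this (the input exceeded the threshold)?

10.2 dBu

Remove make-up: 10.2 − 3 = 7.2 dBu.
That's 1 dB above the 6.2 dBu threshold.
Undo the ratio: input overshoot = 1 × 4 = 4 dB, giving input = 10.2 dBu.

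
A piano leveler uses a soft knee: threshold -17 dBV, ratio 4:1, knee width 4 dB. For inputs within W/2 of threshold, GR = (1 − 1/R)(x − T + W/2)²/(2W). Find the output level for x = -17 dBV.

-17.375 dBV

x − T + W/2 = -17 − (-17) + 2 = 2.
GR = (1 − 1/4) × 2² / 8 = 0.75 × 4 / 8 = 0.375 dB.
Output = -17 − 0.375 = -17.375 dBV.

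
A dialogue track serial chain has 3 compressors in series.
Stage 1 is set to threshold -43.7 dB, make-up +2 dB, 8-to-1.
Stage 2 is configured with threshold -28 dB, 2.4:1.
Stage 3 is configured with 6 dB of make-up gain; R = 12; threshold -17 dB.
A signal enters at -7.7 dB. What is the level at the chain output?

-31.2 dB

Stage 1: 36 dB above -43.7 dB, reduced 8:1 to 4.5 dB above → -39.2 dB; +2 dB make-up → -37.2 dB.
Stage 2: -37.2 dB is at or below the -28 dB threshold — no compression; output -37.2 dB.
Stage 3: -37.2 dB ≤ -17 dB, so stage 3 doesn't engage; make-up brings it to -31.2 dB.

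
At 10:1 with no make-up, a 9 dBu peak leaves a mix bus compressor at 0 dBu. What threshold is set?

Let T be the threshold. Output overshoot = (input overshoot)/R, so 0 − T = (9 − T)/10.
10·(0 − T) = 9 − T → 9·T = 0 − 9 = -9.
T = -9/9 = -1 dBu.

-1 dBu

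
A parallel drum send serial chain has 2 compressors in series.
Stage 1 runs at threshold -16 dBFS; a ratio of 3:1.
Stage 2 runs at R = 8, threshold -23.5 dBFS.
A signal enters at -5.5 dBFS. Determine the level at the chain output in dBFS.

-22.125 dBFS

Stage 1: overshoot 10.5 dB → 10.5/3 = 3.5 dB → -12.5 dBFS.
Stage 2: 11 dB above -23.5 dBFS, reduced 8:1 to 1.375 dB above → -22.125 dBFS.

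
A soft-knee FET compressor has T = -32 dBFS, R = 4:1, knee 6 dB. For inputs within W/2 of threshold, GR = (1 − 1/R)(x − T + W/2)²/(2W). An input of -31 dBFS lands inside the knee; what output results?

x − T + W/2 = -31 − (-32) + 3 = 4.
GR = (1 − 1/4) × 4² / 12 = 0.75 × 16 / 12 = 1 dB.
Output = -31 − 1 = -32 dBFS.

-32 dBFS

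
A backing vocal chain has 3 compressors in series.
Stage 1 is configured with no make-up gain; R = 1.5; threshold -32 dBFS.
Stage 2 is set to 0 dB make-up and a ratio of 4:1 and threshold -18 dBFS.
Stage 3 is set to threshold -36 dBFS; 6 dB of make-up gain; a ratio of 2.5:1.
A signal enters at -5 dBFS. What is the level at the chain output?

Stage 1: -5 dBFS is 27 dB over -32 dBFS; at 1.5:1 that becomes 18 dB over, giving -14 dBFS.
Stage 2: -14 dBFS is 4 dB over -18 dBFS; at 4:1 that becomes 1 dB over, giving -17 dBFS.
Stage 3: -17 dBFS is 19 dB over -36 dBFS; at 2.5:1 that becomes 7.6 dB over, giving -28.4 dBFS; +6 dB make-up → -22.4 dBFS.

-22.4 dBFS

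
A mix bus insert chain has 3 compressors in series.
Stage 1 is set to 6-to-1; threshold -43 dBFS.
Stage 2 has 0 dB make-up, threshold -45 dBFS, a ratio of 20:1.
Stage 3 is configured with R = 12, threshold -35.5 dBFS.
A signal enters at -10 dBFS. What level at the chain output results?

Stage 1: 33 dB above -43 dBFS, reduced 6:1 to 5.5 dB above → -37.5 dBFS.
Stage 2: -37.5 dBFS is 7.5 dB over -45 dBFS; at 20:1 that becomes 0.375 dB over, giving -44.625 dBFS.
Stage 3: -44.625 dBFS is at or below the -35.5 dBFS threshold — no compression; output -44.625 dBFS.

-44.625 dBFS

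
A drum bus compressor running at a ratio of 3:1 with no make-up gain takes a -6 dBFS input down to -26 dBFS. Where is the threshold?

Let T be the threshold. Output overshoot = (input overshoot)/R, so -26 − T = (-6 − T)/3.
3·(-26 − T) = -6 − T → 2·T = -78 − (-6) = -72.
T = -72/2 = -36 dBFS.

-36 dBFS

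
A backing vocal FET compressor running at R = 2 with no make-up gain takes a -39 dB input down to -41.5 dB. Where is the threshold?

Gain reduction = -39 − (-41.5) = 2.5 dB; output overshoot = GR / (R − 1) = 2.5 / 1 = 2.5 dB.
Threshold = output − output overshoot = -41.5 − 2.5 = -44 dB.

-44 dB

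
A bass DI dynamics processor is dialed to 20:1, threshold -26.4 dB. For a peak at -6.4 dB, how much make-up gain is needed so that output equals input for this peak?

19 dB

The peak compresses to -26.4 + 20/20 = -25.4 dB.
To reach -6.4 dB requires -6.4 − (-25.4) = 19 dB of make-up.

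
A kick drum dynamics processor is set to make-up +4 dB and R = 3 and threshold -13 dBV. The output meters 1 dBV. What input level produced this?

Stripping the +4 dB make-up gives -3 dBV at the gain stage.
Post-compression overshoot = -3 − (-13) = 10 dB.
Undo the ratio: input overshoot = 10 × 3 = 30 dB, giving input = 17 dBV.

17 dBV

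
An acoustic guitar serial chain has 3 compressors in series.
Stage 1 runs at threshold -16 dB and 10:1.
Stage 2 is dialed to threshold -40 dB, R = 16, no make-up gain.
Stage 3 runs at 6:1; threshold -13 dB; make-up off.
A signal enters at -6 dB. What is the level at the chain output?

-38.4375 dB

Stage 1: overshoot 10 dB → 10/10 = 1 dB → -15 dB.
Stage 2: overshoot 25 dB → 25/16 = 1.5625 dB → -38.4375 dB.
Stage 3: below threshold (-38.4375 ≤ -13); passes unchanged; output -38.4375 dB.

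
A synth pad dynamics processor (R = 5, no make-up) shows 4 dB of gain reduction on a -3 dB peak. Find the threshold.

Input is 5 dB above T (since output overshoot × R = input overshoot: (-7 − T)·5 = -3 − T gives T = -8 dB).
Check: -8 + (-3 − (-8))/5 = -8 + 1 = -7 dB. ✓

-8 dB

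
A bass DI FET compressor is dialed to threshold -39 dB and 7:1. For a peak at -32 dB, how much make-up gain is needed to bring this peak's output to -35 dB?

3 dB

Overshoot 7 dB → 7/7 = 1 dB after compression, so the compressed level is -39 + 1 = -38 dB.
Make-up = target − compressed = -35 − (-38) = 3 dB.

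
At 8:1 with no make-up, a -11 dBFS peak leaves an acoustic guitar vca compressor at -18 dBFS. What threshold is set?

-19 dBFS

Gain reduction = -11 − (-18) = 7 dB; output overshoot = GR / (R − 1) = 7 / 7 = 1 dB.
Threshold = output − output overshoot = -18 − 1 = -19 dBFS.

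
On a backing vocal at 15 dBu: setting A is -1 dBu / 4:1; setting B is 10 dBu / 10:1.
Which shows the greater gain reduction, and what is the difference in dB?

A, by 7.5 dB

A: overshoot 16 dB → output overshoot 4 dB → GR 12 dB.
B: overshoot 5 dB → output overshoot 0.5 dB → GR 4.5 dB.
Difference: 7.5 dB in favour of A.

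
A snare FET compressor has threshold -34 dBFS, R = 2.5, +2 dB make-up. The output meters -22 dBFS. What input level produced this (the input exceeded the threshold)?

Before make-up, the level was -22 − 2 = -24 dBFS.
Post-compression overshoot = -24 − (-34) = 10 dB.
Input overshoot = R × output overshoot = 25 dB → input = -34 + 25 = -9 dBFS.

-9 dBFS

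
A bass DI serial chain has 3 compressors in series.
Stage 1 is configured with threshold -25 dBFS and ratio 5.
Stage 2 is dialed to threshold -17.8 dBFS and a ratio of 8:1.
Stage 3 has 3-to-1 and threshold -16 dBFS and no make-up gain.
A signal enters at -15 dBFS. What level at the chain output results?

Stage 1: overshoot 10 dB → 10/5 = 2 dB → -23 dBFS.
Stage 2: below threshold (-23 ≤ -17.8); passes unchanged; output -23 dBFS.
Stage 3: -23 dBFS ≤ -16 dBFS, so stage 3 doesn't engage; output -23 dBFS.

-23 dBFS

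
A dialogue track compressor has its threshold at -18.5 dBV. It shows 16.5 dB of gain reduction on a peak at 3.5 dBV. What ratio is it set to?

4:1

Input overshoot = 3.5 − (-18.5) = 22 dB.
Output overshoot = 22 − 16.5 = 5.5 dB.
Ratio = input overshoot / output overshoot = 22 / 5.5 = 4.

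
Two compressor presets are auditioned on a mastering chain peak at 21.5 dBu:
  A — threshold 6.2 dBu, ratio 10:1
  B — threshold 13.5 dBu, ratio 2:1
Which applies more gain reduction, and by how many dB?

A, by 9.77 dB

A: overshoot 15.3 dB → output overshoot 1.53 dB → GR 13.77 dB.
B: overshoot 8 dB → output overshoot 4 dB → GR 4 dB.
Difference: 9.77 dB in favour of A.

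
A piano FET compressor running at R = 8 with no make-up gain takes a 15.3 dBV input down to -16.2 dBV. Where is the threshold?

Let T be the threshold. Output overshoot = (input overshoot)/R, so -16.2 − T = (15.3 − T)/8.
8·(-16.2 − T) = 15.3 − T → 7·T = -129.6 − 15.3 = -144.9.
T = -144.9/7 = -20.7 dBV.

-20.7 dBV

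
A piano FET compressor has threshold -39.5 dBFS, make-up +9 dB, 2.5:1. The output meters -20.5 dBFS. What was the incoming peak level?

-14.5 dBFS

Remove make-up: -20.5 − 9 = -29.5 dBFS.
Post-compression overshoot = -29.5 − (-39.5) = 10 dB.
Input overshoot = R × output overshoot = 25 dB → input = -39.5 + 25 = -14.5 dBFS.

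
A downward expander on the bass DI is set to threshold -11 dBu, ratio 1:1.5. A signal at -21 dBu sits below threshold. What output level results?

-26 dBu

The input is 10 dB below the -11 dBu threshold.
A 1:1.5 expander multiplies undershoot by 1.5: 10 × 1.5 = 15 dB below threshold.
Output = -11 − 15 = -26 dBu.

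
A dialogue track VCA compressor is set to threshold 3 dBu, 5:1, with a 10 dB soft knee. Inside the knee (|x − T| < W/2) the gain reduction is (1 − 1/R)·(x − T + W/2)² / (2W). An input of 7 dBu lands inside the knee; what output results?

3.76 dBu

x − T + W/2 = 7 − 3 + 5 = 9.
GR = (1 − 1/5) × 9² / 20 = 0.8 × 81 / 20 = 3.24 dB.
Output = 7 − 3.24 = 3.76 dBu.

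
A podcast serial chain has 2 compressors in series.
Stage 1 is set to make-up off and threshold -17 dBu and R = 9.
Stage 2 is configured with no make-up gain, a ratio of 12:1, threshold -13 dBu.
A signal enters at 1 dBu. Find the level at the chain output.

-15 dBu

Stage 1: 18 dB above -17 dBu, reduced 9:1 to 2 dB above → -15 dBu.
Stage 2: below threshold (-15 ≤ -13); passes unchanged; output -15 dBu.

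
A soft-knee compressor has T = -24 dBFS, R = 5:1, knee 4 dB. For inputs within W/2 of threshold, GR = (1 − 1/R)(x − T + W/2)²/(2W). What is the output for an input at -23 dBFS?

x − T + W/2 = -23 − (-24) + 2 = 3.
GR = (1 − 1/5) × 3² / 8 = 0.8 × 9 / 8 = 0.9 dB.
Output = -23 − 0.9 = -23.9 dBFS.

-23.9 dBFS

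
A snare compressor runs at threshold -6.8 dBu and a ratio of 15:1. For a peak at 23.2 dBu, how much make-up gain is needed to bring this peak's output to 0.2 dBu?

Overshoot 30 dB → 30/15 = 2 dB after compression, so the compressed level is -6.8 + 2 = -4.8 dBu.
Make-up = target − compressed = 0.2 − (-4.8) = 5 dB.

5 dB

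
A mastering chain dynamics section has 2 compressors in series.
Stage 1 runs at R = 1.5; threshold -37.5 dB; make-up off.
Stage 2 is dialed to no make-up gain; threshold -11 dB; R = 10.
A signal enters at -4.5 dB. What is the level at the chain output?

Stage 1: -4.5 dB is 33 dB over -37.5 dB; at 1.5:1 that becomes 22 dB over, giving -15.5 dB.
Stage 2: -15.5 dB ≤ -11 dB, so stage 2 doesn't engage; output -15.5 dB.

-15.5 dB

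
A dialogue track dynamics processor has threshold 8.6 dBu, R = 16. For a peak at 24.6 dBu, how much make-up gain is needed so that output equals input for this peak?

The peak compresses to 8.6 + 16/16 = 9.6 dBu.
To reach 24.6 dBu requires 24.6 − 9.6 = 15 dB of make-up.

15 dB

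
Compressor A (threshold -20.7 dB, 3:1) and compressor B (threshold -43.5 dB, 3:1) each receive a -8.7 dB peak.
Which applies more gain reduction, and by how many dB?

B, by 15.2 dB

A: 12 dB over, compressed to 4 dB over, so 8 dB of GR.
B: 34.8 dB over, compressed to 11.6 dB over, so 23.2 dB of GR.
B reduces 15.2 dB more.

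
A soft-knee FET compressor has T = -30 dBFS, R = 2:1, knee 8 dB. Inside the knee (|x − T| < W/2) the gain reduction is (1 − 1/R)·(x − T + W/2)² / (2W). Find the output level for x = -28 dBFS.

x − T + W/2 = -28 − (-30) + 4 = 6.
GR = (1 − 1/2) × 6² / 16 = 0.5 × 36 / 16 = 1.125 dB.
Output = -28 − 1.125 = -29.125 dBFS.

-29.125 dBFS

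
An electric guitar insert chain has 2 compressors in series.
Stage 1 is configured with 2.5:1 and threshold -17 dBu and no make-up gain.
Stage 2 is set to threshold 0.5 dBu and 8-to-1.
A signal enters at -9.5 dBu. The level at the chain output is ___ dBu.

Stage 1: overshoot 7.5 dB → 7.5/2.5 = 3 dB → -14 dBu.
Stage 2: -14 dBu is at or below the 0.5 dBu threshold — no compression; output -14 dBu.

-14 dBu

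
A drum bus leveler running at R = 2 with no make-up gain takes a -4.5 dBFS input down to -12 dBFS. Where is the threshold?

-19.5 dBFS

Let T be the threshold. Output overshoot = (input overshoot)/R, so -12 − T = (-4.5 − T)/2.
2·(-12 − T) = -4.5 − T → 1·T = -24 − (-4.5) = -19.5.
T = -19.5/1 = -19.5 dBFS.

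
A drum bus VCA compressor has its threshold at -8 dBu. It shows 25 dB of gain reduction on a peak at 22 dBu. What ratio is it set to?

6:1

Input overshoot = 22 − (-8) = 30 dB.
Output overshoot = 30 − 25 = 5 dB.
Ratio = input overshoot / output overshoot = 30 / 5 = 6.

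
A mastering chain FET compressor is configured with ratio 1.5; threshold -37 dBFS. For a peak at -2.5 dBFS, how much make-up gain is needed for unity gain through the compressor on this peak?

11.5 dB

Overshoot 34.5 dB → 34.5/1.5 = 23 dB after compression, so the compressed level is -37 + 23 = -14 dBFS.
Make-up = target − compressed = -2.5 − (-14) = 11.5 dB.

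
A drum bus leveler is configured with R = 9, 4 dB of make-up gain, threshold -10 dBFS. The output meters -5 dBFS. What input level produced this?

-1 dBFS

Before make-up, the level was -5 − 4 = -9 dBFS.
Post-compression overshoot = -9 − (-10) = 1 dB.
Undo the ratio: input overshoot = 1 × 9 = 9 dB, giving input = -1 dBFS.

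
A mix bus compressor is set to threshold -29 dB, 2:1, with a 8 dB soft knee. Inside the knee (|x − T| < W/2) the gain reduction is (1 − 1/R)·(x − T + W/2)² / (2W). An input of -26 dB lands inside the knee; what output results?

x − T + W/2 = -26 − (-29) + 4 = 7.
GR = (1 − 1/2) × 7² / 16 = 0.5 × 49 / 16 = 1.53125 dB.
Output = -26 − 1.53125 = -27.53125 dB.

-27.53125 dB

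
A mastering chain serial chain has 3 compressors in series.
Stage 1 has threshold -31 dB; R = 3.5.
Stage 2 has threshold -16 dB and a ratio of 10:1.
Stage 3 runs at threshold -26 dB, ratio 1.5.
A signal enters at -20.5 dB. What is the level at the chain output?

Stage 1: -20.5 dB is 10.5 dB over -31 dB; at 3.5:1 that becomes 3 dB over, giving -28 dB.
Stage 2: -28 dB ≤ -16 dB, so stage 2 doesn't engage; output -28 dB.
Stage 3: -28 dB is at or below the -26 dB threshold — no compression; output -28 dB.

-28 dB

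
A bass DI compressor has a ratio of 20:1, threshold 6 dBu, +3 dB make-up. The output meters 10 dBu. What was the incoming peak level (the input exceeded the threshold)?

Before make-up, the level was 10 − 3 = 7 dBu.
Post-compression overshoot = 7 − 6 = 1 dB.
Before 20:1 compression the overshoot was 1 × 20 = 20 dB, so input = 6 + 20 = 26 dBu.

26 dBu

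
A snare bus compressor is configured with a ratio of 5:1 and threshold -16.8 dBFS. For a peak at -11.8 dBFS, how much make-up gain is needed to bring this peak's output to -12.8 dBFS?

3 dB

Without make-up, output = threshold + overshoot/5 = -16.8 + 1 = -15.8 dBFS.
Gap to target: 3 dB.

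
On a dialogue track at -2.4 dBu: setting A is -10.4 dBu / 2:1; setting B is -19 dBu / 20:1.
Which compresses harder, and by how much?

A: GR = 8 − 8/2 = 4 dB.
B: GR = 16.6 − 16.6/20 = 15.77 dB.
B applies 11.77 dB more gain reduction.

B, by 11.77 dB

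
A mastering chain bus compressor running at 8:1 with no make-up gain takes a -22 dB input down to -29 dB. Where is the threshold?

-30 dB

Input is 8 dB above T (since output overshoot × R = input overshoot: (-29 − T)·8 = -22 − T gives T = -30 dB).
Check: -30 + (-22 − (-30))/8 = -30 + 1 = -29 dB. ✓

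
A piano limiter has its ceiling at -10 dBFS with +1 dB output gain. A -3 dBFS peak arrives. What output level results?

At ∞:1, everything above -10 dBFS is held at the ceiling.
Output gain then adds 1 dB: -10 + 1 = -9 dBFS.

-9 dBFS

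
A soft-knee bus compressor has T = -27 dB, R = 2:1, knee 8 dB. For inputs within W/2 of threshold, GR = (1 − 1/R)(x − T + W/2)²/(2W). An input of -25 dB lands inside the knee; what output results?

-26.125 dB

x − T + W/2 = -25 − (-27) + 4 = 6.
GR = (1 − 1/2) × 6² / 16 = 0.5 × 36 / 16 = 1.125 dB.
Output = -25 − 1.125 = -26.125 dB.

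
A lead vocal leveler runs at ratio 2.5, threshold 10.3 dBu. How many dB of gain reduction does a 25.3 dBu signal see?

9 dB

Overshoot = 25.3 − 10.3 = 15 dB.
After 2.5:1 compression the overshoot becomes 15/2.5 = 6 dB.
GR = overshoot in − overshoot out = 15 − 6 = 9 dB.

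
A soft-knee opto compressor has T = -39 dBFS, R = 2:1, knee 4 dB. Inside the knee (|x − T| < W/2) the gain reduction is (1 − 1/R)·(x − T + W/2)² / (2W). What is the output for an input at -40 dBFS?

-40.0625 dBFS

x − T + W/2 = -40 − (-39) + 2 = 1.
GR = (1 − 1/2) × 1² / 8 = 0.5 × 1 / 8 = 0.0625 dB.
Output = -40 − 0.0625 = -40.0625 dBFS.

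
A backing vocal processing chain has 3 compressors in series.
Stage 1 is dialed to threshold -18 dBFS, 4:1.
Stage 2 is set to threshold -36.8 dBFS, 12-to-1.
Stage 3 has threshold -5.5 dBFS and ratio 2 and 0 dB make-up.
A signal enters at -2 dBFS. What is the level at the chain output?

-34.9 dBFS

Stage 1: -2 dBFS is 16 dB over -18 dBFS; at 4:1 that becomes 4 dB over, giving -14 dBFS.
Stage 2: overshoot 22.8 dB → 22.8/12 = 1.9 dB → -34.9 dBFS.
Stage 3: -34.9 dBFS is at or below the -5.5 dBFS threshold — no compression; output -34.9 dBFS.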